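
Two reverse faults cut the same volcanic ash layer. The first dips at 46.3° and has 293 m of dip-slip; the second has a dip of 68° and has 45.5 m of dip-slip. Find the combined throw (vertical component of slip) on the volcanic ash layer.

throw_A = 293 × sin(46.3°) = 211.8 m
throw_B = 45.5 × sin(68°) = 42.19 m
total = 211.8 + 42.19 = 254 m

254 m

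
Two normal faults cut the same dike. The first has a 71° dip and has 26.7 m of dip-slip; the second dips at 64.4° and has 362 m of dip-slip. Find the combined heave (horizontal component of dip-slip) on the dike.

165 m

heave_A = 26.7 × cos(71°) = 8.693 m
heave_B = 362 × cos(64.4°) = 156.4 m
total = 8.693 + 156.4 = 165 m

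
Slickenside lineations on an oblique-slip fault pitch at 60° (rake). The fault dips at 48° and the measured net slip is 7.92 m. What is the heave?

4.59 m

dip-slip = net slip × sin(rake) = 7.92 m × sin(60°) = 6.859 m
heave = dip-slip × cos(dip) = 6.859 × cos(48°) = 4.59 m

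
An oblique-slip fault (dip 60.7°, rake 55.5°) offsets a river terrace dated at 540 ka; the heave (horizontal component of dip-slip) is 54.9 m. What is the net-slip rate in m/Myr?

252 m/Myr

dip-slip = heave / cos(dip) = 54.9 / cos(60.7°) = 112.2 m
net slip = dip-slip / sin(rake) = 112.2 / sin(55.5°) = 136.1 m
rate = 136.1 m / 540 ka = 0.000252 m/yr = 252 m/Myr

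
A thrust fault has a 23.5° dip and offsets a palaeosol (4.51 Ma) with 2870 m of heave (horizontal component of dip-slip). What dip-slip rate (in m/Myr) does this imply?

694 m/Myr

dip-slip = heave / cos(dip) = 2870 m / cos(23.5°) = 3130 m
rate = 3130 m / 4.51 Ma = 0.000694 m/yr = 694 m/Myr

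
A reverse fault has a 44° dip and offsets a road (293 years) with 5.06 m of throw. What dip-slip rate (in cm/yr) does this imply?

dip-slip = throw / sin(dip) = 5.06 m / sin(44°) = 7.284 m
rate = 7.284 m / 293 years = 0.0249 m/yr = 2.49 cm/yr

2.49 cm/yr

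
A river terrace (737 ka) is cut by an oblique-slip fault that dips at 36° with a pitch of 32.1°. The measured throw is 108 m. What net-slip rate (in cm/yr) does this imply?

dip-slip = throw / sin(dip) = 108 / sin(36°) = 183.7 m
net slip = dip-slip / sin(rake) = 183.7 / sin(32.1°) = 345.8 m
rate = 345.8 m / 737 ka = 0.000469 m/yr = 0.0469 cm/yr

0.0469 cm/yr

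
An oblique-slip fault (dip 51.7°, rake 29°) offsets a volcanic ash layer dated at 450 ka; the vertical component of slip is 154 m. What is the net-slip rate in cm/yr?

0.0899 cm/yr

dip-slip = throw / sin(dip) = 154 / sin(51.7°) = 196.2 m
net slip = dip-slip / sin(rake) = 196.2 / sin(29°) = 404.8 m
rate = 404.8 m / 450 ka = 0.000899 m/yr = 0.0899 cm/yr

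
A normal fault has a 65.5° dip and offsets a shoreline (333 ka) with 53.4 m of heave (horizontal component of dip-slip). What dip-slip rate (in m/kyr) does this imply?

dip-slip = heave / cos(dip) = 53.4 m / cos(65.5°) = 128.8 m
rate = 128.8 m / 333 ka = 0.000387 m/yr = 0.387 m/kyr

0.387 m/kyr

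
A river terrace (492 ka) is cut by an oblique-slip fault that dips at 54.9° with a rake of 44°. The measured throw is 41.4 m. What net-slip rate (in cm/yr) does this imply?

dip-slip = throw / sin(dip) = 41.4 / sin(54.9°) = 50.60 m
net slip = dip-slip / sin(rake) = 50.60 / sin(44°) = 72.84 m
rate = 72.84 m / 492 ka = 0.000148 m/yr = 0.0148 cm/yr

0.0148 cm/yr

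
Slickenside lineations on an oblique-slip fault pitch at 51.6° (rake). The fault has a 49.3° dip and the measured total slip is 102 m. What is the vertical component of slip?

60.6 m

dip-slip = net slip × sin(rake) = 102 m × sin(51.6°) = 79.94 m
throw = dip-slip × sin(dip) = 79.94 × sin(49.3°) = 60.6 m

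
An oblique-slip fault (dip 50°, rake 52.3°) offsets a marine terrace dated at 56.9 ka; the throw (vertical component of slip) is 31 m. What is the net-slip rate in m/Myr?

dip-slip = throw / sin(dip) = 31 / sin(50°) = 40.47 m
net slip = dip-slip / sin(rake) = 40.47 / sin(52.3°) = 51.15 m
rate = 51.15 m / 56.9 ka = 0.000899 m/yr = 899 m/Myr

899 m/Myr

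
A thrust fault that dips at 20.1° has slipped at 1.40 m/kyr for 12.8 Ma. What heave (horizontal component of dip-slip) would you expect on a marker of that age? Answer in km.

16.8 km

dip-slip = rate × time = 1.40 m/kyr × 12.8 Ma = 17920 m
heave = dip-slip × cos(dip) = 17920 × cos(20.1°) = 16800 m = 16.8 km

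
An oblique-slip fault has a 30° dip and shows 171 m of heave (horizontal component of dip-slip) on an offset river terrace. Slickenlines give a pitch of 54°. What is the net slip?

244 m

dip-slip = heave / cos(dip) = 171 / cos(30°) = 197.5 m
net slip = dip-slip / sin(rake) = 197.5 / sin(54°) = 244 m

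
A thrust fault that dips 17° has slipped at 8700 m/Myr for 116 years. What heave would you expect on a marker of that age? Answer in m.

0.965 m

dip-slip = rate × time = 8700 m/Myr × 116 years = 1.009 m
heave = dip-slip × cos(dip) = 1.009 × cos(17°) = 0.965 m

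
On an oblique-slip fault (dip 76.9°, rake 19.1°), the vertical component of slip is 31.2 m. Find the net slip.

97.9 m

dip-slip = throw / sin(dip) = 31.2 / sin(76.9°) = 32.03 m
net slip = dip-slip / sin(rake) = 32.03 / sin(19.1°) = 97.9 m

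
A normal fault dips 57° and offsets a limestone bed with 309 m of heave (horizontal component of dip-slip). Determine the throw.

throw = heave × tan(dip) = 309 × tan(57°) = 476 m

476 m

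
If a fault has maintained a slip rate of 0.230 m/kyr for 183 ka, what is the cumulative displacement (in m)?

42.1 m

slip = rate × time = 0.230 m/kyr × 183 ka = 42.1 m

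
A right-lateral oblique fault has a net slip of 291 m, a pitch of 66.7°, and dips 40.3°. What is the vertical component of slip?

173 m

dip-slip = net slip × sin(rake) = 291 m × sin(66.7°) = 267.3 m
throw = dip-slip × sin(dip) = 267.3 × sin(40.3°) = 173 m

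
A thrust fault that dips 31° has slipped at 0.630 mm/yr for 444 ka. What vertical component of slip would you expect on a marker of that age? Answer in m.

144 m

dip-slip = rate × time = 0.630 mm/yr × 444 ka = 279.7 m
throw = dip-slip × sin(dip) = 279.7 × sin(31°) = 144 m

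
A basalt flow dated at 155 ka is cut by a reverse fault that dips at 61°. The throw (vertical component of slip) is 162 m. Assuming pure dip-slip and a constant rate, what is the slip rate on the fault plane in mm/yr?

1.19 mm/yr

dip-slip = throw / sin(dip) = 162 m / sin(61°) = 185.2 m
rate = 185.2 m / 155 ka = 0.00119 m/yr = 1.19 mm/yr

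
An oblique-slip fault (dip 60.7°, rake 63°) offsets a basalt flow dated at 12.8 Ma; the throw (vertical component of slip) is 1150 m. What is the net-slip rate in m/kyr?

dip-slip = throw / sin(dip) = 1150 / sin(60.7°) = 1319 m
net slip = dip-slip / sin(rake) = 1319 / sin(63°) = 1480 m
rate = 1480 m / 12.8 Ma = 0.000116 m/yr = 0.116 m/kyr

0.116 m/kyr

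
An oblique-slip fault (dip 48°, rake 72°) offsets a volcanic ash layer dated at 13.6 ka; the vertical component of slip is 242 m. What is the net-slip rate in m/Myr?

25200 m/Myr

dip-slip = throw / sin(dip) = 242 / sin(48°) = 325.6 m
net slip = dip-slip / sin(rake) = 325.6 / sin(72°) = 342.4 m
rate = 342.4 m / 13.6 ka = 0.0252 m/yr = 25200 m/Myr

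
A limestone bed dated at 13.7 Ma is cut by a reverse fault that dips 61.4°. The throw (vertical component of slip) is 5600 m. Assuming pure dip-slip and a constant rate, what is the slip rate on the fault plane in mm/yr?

0.466 mm/yr

dip-slip = throw / sin(dip) = 5600 m / sin(61.4°) = 6378 m
rate = 6378 m / 13.7 Ma = 0.000466 m/yr = 0.466 mm/yr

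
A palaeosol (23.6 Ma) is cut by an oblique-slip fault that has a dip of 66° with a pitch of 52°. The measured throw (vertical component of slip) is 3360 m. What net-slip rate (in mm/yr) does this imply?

0.198 mm/yr

dip-slip = throw / sin(dip) = 3360 / sin(66°) = 3678 m
net slip = dip-slip / sin(rake) = 3678 / sin(52°) = 4667 m
rate = 4667 m / 23.6 Ma = 0.000198 m/yr = 0.198 mm/yr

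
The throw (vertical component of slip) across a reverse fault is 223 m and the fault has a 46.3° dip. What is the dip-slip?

dip-slip = throw / sin(dip) = 223 / sin(46.3°) = 308 m

308 m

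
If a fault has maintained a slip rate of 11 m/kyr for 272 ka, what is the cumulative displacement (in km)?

2.99 km

slip = rate × time = 11 m/kyr × 272 ka = 2990 m = 2.99 km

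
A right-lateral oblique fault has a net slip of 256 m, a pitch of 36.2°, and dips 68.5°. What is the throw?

dip-slip = net slip × sin(rake) = 256 m × sin(36.2°) = 151.2 m
throw = dip-slip × sin(dip) = 151.2 × sin(68.5°) = 141 m

141 m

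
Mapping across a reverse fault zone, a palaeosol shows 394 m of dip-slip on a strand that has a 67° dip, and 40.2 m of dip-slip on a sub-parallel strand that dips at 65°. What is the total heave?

heave_A = 394 × cos(67°) = 153.9 m
heave_B = 40.2 × cos(65°) = 16.99 m
total = 153.9 + 16.99 = 171 m

171 m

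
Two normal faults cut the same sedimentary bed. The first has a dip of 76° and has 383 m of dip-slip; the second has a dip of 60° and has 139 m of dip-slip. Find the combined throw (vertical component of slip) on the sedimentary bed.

throw_A = 383 × sin(76°) = 371.6 m
throw_B = 139 × sin(60°) = 120.4 m
total = 371.6 + 120.4 = 492 m

492 m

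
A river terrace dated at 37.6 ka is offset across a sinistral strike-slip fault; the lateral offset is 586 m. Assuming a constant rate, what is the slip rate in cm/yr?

1.56 cm/yr

rate = 586 m / 37.6 ka = 0.0156 m/yr = 1.56 cm/yr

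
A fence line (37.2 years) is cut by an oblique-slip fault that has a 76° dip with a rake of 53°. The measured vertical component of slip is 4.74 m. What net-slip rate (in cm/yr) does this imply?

16.4 cm/yr

dip-slip = throw / sin(dip) = 4.74 / sin(76°) = 4.885 m
net slip = dip-slip / sin(rake) = 4.885 / sin(53°) = 6.117 m
rate = 6.117 m / 37.2 years = 0.164 m/yr = 16.4 cm/yr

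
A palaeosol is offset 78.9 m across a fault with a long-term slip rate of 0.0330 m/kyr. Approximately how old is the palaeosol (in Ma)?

2.39 Ma

age = offset / rate = 78.9 m / (0.0330 m/kyr) = 2.39e+06 yr = 2.39 Ma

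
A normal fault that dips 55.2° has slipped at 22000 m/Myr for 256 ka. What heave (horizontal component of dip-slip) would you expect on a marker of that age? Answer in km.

dip-slip = rate × time = 22000 m/Myr × 256 ka = 5632 m
heave = dip-slip × cos(dip) = 5632 × cos(55.2°) = 3210 m = 3.21 km

3.21 km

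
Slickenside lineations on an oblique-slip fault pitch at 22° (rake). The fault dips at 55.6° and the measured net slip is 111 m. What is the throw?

34.3 m

dip-slip = net slip × sin(rake) = 111 m × sin(22°) = 41.58 m
throw = dip-slip × sin(dip) = 41.58 × sin(55.6°) = 34.3 m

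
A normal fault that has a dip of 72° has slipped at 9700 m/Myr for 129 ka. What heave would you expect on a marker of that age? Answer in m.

387 m

dip-slip = rate × time = 9700 m/Myr × 129 ka = 1251 m
heave = dip-slip × cos(dip) = 1251 × cos(72°) = 387 m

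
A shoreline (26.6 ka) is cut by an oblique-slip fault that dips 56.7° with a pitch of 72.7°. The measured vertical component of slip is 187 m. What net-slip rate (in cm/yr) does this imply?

dip-slip = throw / sin(dip) = 187 / sin(56.7°) = 223.7 m
net slip = dip-slip / sin(rake) = 223.7 / sin(72.7°) = 234.3 m
rate = 234.3 m / 26.6 ka = 0.00881 m/yr = 0.881 cm/yr

0.881 cm/yr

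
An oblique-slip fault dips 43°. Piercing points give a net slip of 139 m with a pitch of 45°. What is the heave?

dip-slip = net slip × sin(rake) = 139 m × sin(45°) = 98.29 m
heave = dip-slip × cos(dip) = 98.29 × cos(43°) = 71.9 m

71.9 m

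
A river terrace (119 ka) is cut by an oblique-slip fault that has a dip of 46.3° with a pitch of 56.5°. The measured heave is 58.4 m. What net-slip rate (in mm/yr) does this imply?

dip-slip = heave / cos(dip) = 58.4 / cos(46.3°) = 84.53 m
net slip = dip-slip / sin(rake) = 84.53 / sin(56.5°) = 101.4 m
rate = 101.4 m / 119 ka = 0.000852 m/yr = 0.852 mm/yr

0.852 mm/yr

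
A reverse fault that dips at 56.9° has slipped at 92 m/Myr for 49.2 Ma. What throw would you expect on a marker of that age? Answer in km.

3.79 km

dip-slip = rate × time = 92 m/Myr × 49.2 Ma = 4526 m
throw = dip-slip × sin(dip) = 4526 × sin(56.9°) = 3790 m = 3.79 km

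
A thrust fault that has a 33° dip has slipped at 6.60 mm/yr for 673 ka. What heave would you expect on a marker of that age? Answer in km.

dip-slip = rate × time = 6.60 mm/yr × 673 ka = 4442 m
heave = dip-slip × cos(dip) = 4442 × cos(33°) = 3730 m = 3.73 km

3.73 km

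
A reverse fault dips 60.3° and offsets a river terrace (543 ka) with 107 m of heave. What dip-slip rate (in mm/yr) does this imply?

0.398 mm/yr

dip-slip = heave / cos(dip) = 107 m / cos(60.3°) = 216 m
rate = 216 m / 543 ka = 0.000398 m/yr = 0.398 mm/yr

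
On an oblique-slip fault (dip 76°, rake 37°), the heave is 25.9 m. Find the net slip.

178 m

dip-slip = heave / cos(dip) = 25.9 / cos(76°) = 107.1 m
net slip = dip-slip / sin(rake) = 107.1 / sin(37°) = 178 m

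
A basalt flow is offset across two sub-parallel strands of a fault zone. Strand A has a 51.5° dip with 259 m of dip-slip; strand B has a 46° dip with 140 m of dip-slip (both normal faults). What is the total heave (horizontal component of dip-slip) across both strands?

heave_A = 259 × cos(51.5°) = 161.2 m
heave_B = 140 × cos(46°) = 97.25 m
total = 161.2 + 97.25 = 258 m

258 m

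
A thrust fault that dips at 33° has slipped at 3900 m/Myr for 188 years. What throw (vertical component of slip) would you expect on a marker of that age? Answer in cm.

dip-slip = rate × time = 3900 m/Myr × 188 years = 0.7332 m
throw = dip-slip × sin(dip) = 0.7332 × sin(33°) = 0.399 m = 39.9 cm

39.9 cm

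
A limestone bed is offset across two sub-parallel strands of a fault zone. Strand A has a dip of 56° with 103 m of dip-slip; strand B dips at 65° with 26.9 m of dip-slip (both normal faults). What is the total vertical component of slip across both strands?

110 m

throw_A = 103 × sin(56°) = 85.39 m
throw_B = 26.9 × sin(65°) = 24.38 m
total = 85.39 + 24.38 = 110 m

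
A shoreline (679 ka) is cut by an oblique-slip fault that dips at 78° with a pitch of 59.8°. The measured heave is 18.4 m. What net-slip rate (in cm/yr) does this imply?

0.0151 cm/yr

dip-slip = heave / cos(dip) = 18.4 / cos(78°) = 88.50 m
net slip = dip-slip / sin(rake) = 88.50 / sin(59.8°) = 102.4 m
rate = 102.4 m / 679 ka = 0.000151 m/yr = 0.0151 cm/yr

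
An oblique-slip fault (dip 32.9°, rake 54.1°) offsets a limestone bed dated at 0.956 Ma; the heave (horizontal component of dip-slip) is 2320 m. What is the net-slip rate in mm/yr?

3.57 mm/yr

dip-slip = heave / cos(dip) = 2320 / cos(32.9°) = 2763 m
net slip = dip-slip / sin(rake) = 2763 / sin(54.1°) = 3411 m
rate = 3411 m / 0.956 Ma = 0.00357 m/yr = 3.57 mm/yr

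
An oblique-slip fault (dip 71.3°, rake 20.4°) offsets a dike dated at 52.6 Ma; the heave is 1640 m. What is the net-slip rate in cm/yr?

0.0279 cm/yr

dip-slip = heave / cos(dip) = 1640 / cos(71.3°) = 5115 m
net slip = dip-slip / sin(rake) = 5115 / sin(20.4°) = 14670 m
rate = 14670 m / 52.6 Ma = 0.000279 m/yr = 0.0279 cm/yr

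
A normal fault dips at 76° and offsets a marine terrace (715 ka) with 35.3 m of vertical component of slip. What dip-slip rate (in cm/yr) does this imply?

0.00509 cm/yr

dip-slip = throw / sin(dip) = 35.3 m / sin(76°) = 36.38 m
rate = 36.38 m / 715 ka = 0.0000509 m/yr = 0.00509 cm/yr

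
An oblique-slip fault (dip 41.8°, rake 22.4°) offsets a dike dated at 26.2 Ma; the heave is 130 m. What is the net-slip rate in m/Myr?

dip-slip = heave / cos(dip) = 130 / cos(41.8°) = 174.4 m
net slip = dip-slip / sin(rake) = 174.4 / sin(22.4°) = 457.6 m
rate = 457.6 m / 26.2 Ma = 0.0000175 m/yr = 17.5 m/Myr

17.5 m/Myr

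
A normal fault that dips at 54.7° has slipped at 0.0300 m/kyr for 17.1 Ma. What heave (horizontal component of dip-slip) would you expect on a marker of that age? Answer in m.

296 m

dip-slip = rate × time = 0.0300 m/kyr × 17.1 Ma = 513 m
heave = dip-slip × cos(dip) = 513 × cos(54.7°) = 296 m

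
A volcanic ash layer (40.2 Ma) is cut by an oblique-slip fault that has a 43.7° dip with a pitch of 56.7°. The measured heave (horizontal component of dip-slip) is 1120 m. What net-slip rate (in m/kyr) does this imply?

0.0461 m/kyr

dip-slip = heave / cos(dip) = 1120 / cos(43.7°) = 1549 m
net slip = dip-slip / sin(rake) = 1549 / sin(56.7°) = 1854 m
rate = 1854 m / 40.2 Ma = 0.0000461 m/yr = 0.0461 m/kyr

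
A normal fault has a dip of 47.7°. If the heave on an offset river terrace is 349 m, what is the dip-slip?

dip-slip = heave / cos(dip) = 349 / cos(47.7°) = 519 m

519 m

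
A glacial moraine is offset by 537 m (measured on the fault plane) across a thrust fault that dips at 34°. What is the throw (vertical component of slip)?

300 m

throw = dip-slip × sin(dip) = 537 m × sin(34°) = 300 m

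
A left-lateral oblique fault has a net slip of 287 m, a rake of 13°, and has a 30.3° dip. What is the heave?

55.7 m

dip-slip = net slip × sin(rake) = 287 m × sin(13°) = 64.56 m
heave = dip-slip × cos(dip) = 64.56 × cos(30.3°) = 55.7 m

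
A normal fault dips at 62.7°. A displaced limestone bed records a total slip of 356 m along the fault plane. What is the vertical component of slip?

316 m

throw = dip-slip × sin(dip) = 356 m × sin(62.7°) = 316 m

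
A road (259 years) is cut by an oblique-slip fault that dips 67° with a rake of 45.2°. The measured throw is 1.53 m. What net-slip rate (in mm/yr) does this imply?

dip-slip = throw / sin(dip) = 1.53 / sin(67°) = 1.662 m
net slip = dip-slip / sin(rake) = 1.662 / sin(45.2°) = 2.342 m
rate = 2.342 m / 259 years = 0.00904 m/yr = 9.04 mm/yr

9.04 mm/yr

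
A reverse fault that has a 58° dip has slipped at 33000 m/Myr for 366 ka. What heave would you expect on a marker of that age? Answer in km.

dip-slip = rate × time = 33000 m/Myr × 366 ka = 12080 m
heave = dip-slip × cos(dip) = 12080 × cos(58°) = 6400 m = 6.40 km

6.40 km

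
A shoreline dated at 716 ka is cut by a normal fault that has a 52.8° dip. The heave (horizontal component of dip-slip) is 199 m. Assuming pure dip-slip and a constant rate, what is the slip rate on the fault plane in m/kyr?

dip-slip = heave / cos(dip) = 199 m / cos(52.8°) = 329.1 m
rate = 329.1 m / 716 ka = 0.000460 m/yr = 0.460 m/kyr

0.460 m/kyr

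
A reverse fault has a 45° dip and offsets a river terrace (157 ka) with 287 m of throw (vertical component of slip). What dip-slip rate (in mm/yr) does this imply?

dip-slip = throw / sin(dip) = 287 m / sin(45°) = 405.9 m
rate = 405.9 m / 157 ka = 0.00259 m/yr = 2.59 mm/yr

2.59 mm/yr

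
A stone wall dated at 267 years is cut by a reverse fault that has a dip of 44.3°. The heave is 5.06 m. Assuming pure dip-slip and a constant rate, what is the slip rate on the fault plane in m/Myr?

26500 m/Myr

dip-slip = heave / cos(dip) = 5.06 m / cos(44.3°) = 7.070 m
rate = 7.070 m / 267 years = 0.0265 m/yr = 26500 m/Myr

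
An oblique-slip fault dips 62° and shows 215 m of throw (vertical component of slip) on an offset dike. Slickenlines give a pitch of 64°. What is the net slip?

dip-slip = throw / sin(dip) = 215 / sin(62°) = 243.5 m
net slip = dip-slip / sin(rake) = 243.5 / sin(64°) = 271 m

271 m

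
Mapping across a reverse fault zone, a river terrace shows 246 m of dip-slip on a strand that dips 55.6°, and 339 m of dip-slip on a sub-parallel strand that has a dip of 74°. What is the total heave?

heave_A = 246 × cos(55.6°) = 139 m
heave_B = 339 × cos(74°) = 93.44 m
total = 139 + 93.44 = 232 m

232 m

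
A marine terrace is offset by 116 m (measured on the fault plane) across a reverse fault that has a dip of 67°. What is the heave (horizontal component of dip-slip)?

45.3 m

heave = dip-slip × cos(dip) = 116 m × cos(67°) = 45.3 m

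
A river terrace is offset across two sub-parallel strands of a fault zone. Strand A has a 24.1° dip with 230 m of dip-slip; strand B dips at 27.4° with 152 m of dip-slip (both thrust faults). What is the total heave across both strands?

345 m

heave_A = 230 × cos(24.1°) = 210 m
heave_B = 152 × cos(27.4°) = 134.9 m
total = 210 + 134.9 = 345 m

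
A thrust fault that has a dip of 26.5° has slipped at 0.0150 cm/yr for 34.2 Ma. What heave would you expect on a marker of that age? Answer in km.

dip-slip = rate × time = 0.0150 cm/yr × 34.2 Ma = 5130 m
heave = dip-slip × cos(dip) = 5130 × cos(26.5°) = 4590 m = 4.59 km

4.59 km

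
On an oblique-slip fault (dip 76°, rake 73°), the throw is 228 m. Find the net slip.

dip-slip = throw / sin(dip) = 228 / sin(76°) = 235 m
net slip = dip-slip / sin(rake) = 235 / sin(73°) = 246 m

246 m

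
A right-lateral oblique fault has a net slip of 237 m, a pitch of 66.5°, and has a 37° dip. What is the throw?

dip-slip = net slip × sin(rake) = 237 m × sin(66.5°) = 217.3 m
throw = dip-slip × sin(dip) = 217.3 × sin(37°) = 131 m

131 m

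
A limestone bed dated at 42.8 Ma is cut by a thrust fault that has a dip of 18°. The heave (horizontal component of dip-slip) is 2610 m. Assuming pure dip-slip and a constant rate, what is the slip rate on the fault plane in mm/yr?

dip-slip = heave / cos(dip) = 2610 m / cos(18°) = 2744 m
rate = 2744 m / 42.8 Ma = 0.0000641 m/yr = 0.0641 mm/yr

0.0641 mm/yr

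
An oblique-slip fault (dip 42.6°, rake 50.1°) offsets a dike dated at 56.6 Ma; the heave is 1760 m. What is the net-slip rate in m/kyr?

dip-slip = heave / cos(dip) = 1760 / cos(42.6°) = 2391 m
net slip = dip-slip / sin(rake) = 2391 / sin(50.1°) = 3117 m
rate = 3117 m / 56.6 Ma = 0.0000551 m/yr = 0.0551 m/kyr

0.0551 m/kyr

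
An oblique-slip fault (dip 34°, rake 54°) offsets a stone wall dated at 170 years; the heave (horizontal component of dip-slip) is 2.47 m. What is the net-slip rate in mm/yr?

dip-slip = heave / cos(dip) = 2.47 / cos(34°) = 2.979 m
net slip = dip-slip / sin(rake) = 2.979 / sin(54°) = 3.683 m
rate = 3.683 m / 170 years = 0.0217 m/yr = 21.7 mm/yr

21.7 mm/yr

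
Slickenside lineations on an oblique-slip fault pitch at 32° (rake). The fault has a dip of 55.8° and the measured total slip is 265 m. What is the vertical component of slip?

dip-slip = net slip × sin(rake) = 265 m × sin(32°) = 140.4 m
throw = dip-slip × sin(dip) = 140.4 × sin(55.8°) = 116 m

116 m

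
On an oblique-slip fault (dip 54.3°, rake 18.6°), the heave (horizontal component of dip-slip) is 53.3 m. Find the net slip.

286 m

dip-slip = heave / cos(dip) = 53.3 / cos(54.3°) = 91.34 m
net slip = dip-slip / sin(rake) = 91.34 / sin(18.6°) = 286 m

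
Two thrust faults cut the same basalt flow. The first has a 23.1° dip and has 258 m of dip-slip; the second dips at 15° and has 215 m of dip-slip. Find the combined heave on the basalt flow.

heave_A = 258 × cos(23.1°) = 237.3 m
heave_B = 215 × cos(15°) = 207.7 m
total = 237.3 + 207.7 = 445 m

445 m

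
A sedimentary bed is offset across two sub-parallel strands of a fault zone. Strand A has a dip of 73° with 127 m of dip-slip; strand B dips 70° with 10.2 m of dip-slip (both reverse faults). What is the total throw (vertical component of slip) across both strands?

131 m

throw_A = 127 × sin(73°) = 121.5 m
throw_B = 10.2 × sin(70°) = 9.585 m
total = 121.5 + 9.585 = 131 m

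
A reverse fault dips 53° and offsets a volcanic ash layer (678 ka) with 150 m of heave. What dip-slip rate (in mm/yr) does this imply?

0.368 mm/yr

dip-slip = heave / cos(dip) = 150 m / cos(53°) = 249.2 m
rate = 249.2 m / 678 ka = 0.000368 m/yr = 0.368 mm/yr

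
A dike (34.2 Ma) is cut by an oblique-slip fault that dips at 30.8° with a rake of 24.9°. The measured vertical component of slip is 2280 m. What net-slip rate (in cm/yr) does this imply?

0.0309 cm/yr

dip-slip = throw / sin(dip) = 2280 / sin(30.8°) = 4453 m
net slip = dip-slip / sin(rake) = 4453 / sin(24.9°) = 10580 m
rate = 10580 m / 34.2 Ma = 0.000309 m/yr = 0.0309 cm/yr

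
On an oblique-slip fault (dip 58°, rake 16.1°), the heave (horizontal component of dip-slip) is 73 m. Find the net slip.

dip-slip = heave / cos(dip) = 73 / cos(58°) = 137.8 m
net slip = dip-slip / sin(rake) = 137.8 / sin(16.1°) = 497 m

497 m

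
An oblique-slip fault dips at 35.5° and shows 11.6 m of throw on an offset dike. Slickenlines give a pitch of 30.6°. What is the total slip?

dip-slip = throw / sin(dip) = 11.6 / sin(35.5°) = 19.98 m
net slip = dip-slip / sin(rake) = 19.98 / sin(30.6°) = 39.2 m

39.2 m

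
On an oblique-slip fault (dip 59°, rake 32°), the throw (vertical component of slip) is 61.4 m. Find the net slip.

dip-slip = throw / sin(dip) = 61.4 / sin(59°) = 71.63 m
net slip = dip-slip / sin(rake) = 71.63 / sin(32°) = 135 m

135 m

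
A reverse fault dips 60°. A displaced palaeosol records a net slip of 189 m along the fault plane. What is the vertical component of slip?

throw = dip-slip × sin(dip) = 189 m × sin(60°) = 164 m

164 m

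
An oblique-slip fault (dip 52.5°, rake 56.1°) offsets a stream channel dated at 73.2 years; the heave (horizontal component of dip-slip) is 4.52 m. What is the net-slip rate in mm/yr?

dip-slip = heave / cos(dip) = 4.52 / cos(52.5°) = 7.425 m
net slip = dip-slip / sin(rake) = 7.425 / sin(56.1°) = 8.946 m
rate = 8.946 m / 73.2 years = 0.122 m/yr = 122 mm/yr

122 mm/yr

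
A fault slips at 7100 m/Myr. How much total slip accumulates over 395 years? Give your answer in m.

slip = rate × time = 7100 m/Myr × 395 years = 2.80 m

2.80 m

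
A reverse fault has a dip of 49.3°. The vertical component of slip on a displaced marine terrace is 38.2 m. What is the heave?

32.9 m

heave = throw / tan(dip) = 38.2 / tan(49.3°) = 32.9 m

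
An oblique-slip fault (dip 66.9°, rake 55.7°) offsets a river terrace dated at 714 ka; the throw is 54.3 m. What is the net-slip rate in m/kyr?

dip-slip = throw / sin(dip) = 54.3 / sin(66.9°) = 59.03 m
net slip = dip-slip / sin(rake) = 59.03 / sin(55.7°) = 71.46 m
rate = 71.46 m / 714 ka = 0.000100 m/yr = 0.100 m/kyr

0.100 m/kyr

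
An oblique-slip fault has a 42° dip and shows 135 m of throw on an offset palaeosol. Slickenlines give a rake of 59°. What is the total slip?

235 m

dip-slip = throw / sin(dip) = 135 / sin(42°) = 201.8 m
net slip = dip-slip / sin(rake) = 201.8 / sin(59°) = 235 m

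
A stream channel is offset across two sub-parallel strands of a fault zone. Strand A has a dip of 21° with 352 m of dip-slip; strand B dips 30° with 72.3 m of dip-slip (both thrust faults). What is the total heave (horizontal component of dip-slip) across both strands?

391 m

heave_A = 352 × cos(21°) = 328.6 m
heave_B = 72.3 × cos(30°) = 62.61 m
total = 328.6 + 62.61 = 391 m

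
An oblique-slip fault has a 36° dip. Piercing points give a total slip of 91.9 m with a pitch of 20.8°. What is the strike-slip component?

85.9 m

strike-slip = net slip × cos(rake) = 91.9 m × cos(20.8°) = 85.9 m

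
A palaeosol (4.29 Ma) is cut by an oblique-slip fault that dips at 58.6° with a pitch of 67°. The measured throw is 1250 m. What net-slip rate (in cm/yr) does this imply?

dip-slip = throw / sin(dip) = 1250 / sin(58.6°) = 1464 m
net slip = dip-slip / sin(rake) = 1464 / sin(67°) = 1591 m
rate = 1591 m / 4.29 Ma = 0.000371 m/yr = 0.0371 cm/yr

0.0371 cm/yr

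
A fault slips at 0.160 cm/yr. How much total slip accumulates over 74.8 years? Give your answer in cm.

12 cm

slip = rate × time = 0.160 cm/yr × 74.8 years = 0.120 m = 12 cm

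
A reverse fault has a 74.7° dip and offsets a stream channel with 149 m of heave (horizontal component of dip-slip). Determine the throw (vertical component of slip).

545 m

throw = heave × tan(dip) = 149 × tan(74.7°) = 545 m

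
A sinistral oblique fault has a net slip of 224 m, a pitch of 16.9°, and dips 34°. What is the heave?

dip-slip = net slip × sin(rake) = 224 m × sin(16.9°) = 65.12 m
heave = dip-slip × cos(dip) = 65.12 × cos(34°) = 54 m

54 m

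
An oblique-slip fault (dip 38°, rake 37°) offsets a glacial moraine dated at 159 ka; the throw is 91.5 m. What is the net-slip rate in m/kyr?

1.55 m/kyr

dip-slip = throw / sin(dip) = 91.5 / sin(38°) = 148.6 m
net slip = dip-slip / sin(rake) = 148.6 / sin(37°) = 247 m
rate = 247 m / 159 ka = 0.00155 m/yr = 1.55 m/kyr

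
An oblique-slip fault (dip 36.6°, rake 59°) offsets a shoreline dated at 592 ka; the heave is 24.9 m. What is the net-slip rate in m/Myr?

dip-slip = heave / cos(dip) = 24.9 / cos(36.6°) = 31.02 m
net slip = dip-slip / sin(rake) = 31.02 / sin(59°) = 36.18 m
rate = 36.18 m / 592 ka = 0.0000611 m/yr = 61.1 m/Myr

61.1 m/Myr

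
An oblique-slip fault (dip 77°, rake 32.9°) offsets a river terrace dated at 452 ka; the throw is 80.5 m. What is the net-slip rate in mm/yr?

dip-slip = throw / sin(dip) = 80.5 / sin(77°) = 82.62 m
net slip = dip-slip / sin(rake) = 82.62 / sin(32.9°) = 152.1 m
rate = 152.1 m / 452 ka = 0.000337 m/yr = 0.337 mm/yr

0.337 mm/yr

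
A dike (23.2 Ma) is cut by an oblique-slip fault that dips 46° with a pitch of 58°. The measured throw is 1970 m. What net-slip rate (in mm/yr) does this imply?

dip-slip = throw / sin(dip) = 1970 / sin(46°) = 2739 m
net slip = dip-slip / sin(rake) = 2739 / sin(58°) = 3229 m
rate = 3229 m / 23.2 Ma = 0.000139 m/yr = 0.139 mm/yr

0.139 mm/yr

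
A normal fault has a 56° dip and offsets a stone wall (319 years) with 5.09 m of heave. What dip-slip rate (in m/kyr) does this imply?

dip-slip = heave / cos(dip) = 5.09 m / cos(56°) = 9.102 m
rate = 9.102 m / 319 years = 0.0285 m/yr = 28.5 m/kyr

28.5 m/kyr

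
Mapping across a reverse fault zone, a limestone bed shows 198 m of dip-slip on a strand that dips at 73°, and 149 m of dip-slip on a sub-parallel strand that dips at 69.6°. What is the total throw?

329 m

throw_A = 198 × sin(73°) = 189.3 m
throw_B = 149 × sin(69.6°) = 139.7 m
total = 189.3 + 139.7 = 329 m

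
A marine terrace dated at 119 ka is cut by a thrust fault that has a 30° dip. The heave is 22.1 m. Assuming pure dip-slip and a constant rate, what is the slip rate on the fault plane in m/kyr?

0.214 m/kyr

dip-slip = heave / cos(dip) = 22.1 m / cos(30°) = 25.52 m
rate = 25.52 m / 119 ka = 0.000214 m/yr = 0.214 m/kyr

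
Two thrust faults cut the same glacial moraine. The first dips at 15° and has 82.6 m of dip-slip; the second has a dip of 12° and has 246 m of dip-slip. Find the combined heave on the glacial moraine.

320 m

heave_A = 82.6 × cos(15°) = 79.79 m
heave_B = 246 × cos(12°) = 240.6 m
total = 79.79 + 240.6 = 320 m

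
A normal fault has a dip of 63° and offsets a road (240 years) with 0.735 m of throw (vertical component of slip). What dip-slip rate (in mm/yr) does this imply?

dip-slip = throw / sin(dip) = 0.735 m / sin(63°) = 0.8249 m
rate = 0.8249 m / 240 years = 0.00344 m/yr = 3.44 mm/yr

3.44 mm/yr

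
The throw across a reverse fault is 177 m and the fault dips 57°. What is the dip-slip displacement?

211 m

dip-slip = throw / sin(dip) = 177 / sin(57°) = 211 m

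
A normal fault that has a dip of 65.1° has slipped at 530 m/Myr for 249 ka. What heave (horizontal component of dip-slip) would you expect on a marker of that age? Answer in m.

dip-slip = rate × time = 530 m/Myr × 249 ka = 132 m
heave = dip-slip × cos(dip) = 132 × cos(65.1°) = 55.6 m

55.6 m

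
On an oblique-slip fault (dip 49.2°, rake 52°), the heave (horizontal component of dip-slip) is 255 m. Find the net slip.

dip-slip = heave / cos(dip) = 255 / cos(49.2°) = 390.3 m
net slip = dip-slip / sin(rake) = 390.3 / sin(52°) = 495 m

495 m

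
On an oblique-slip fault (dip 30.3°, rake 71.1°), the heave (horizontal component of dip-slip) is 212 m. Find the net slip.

260 m

dip-slip = heave / cos(dip) = 212 / cos(30.3°) = 245.5 m
net slip = dip-slip / sin(rake) = 245.5 / sin(71.1°) = 260 m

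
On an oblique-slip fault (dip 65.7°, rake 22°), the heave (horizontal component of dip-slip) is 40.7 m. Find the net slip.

dip-slip = heave / cos(dip) = 40.7 / cos(65.7°) = 98.90 m
net slip = dip-slip / sin(rake) = 98.90 / sin(22°) = 264 m

264 m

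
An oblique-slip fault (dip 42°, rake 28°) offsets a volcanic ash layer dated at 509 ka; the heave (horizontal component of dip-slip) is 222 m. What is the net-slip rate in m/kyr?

dip-slip = heave / cos(dip) = 222 / cos(42°) = 298.7 m
net slip = dip-slip / sin(rake) = 298.7 / sin(28°) = 636.3 m
rate = 636.3 m / 509 ka = 0.00125 m/yr = 1.25 m/kyr

1.25 m/kyr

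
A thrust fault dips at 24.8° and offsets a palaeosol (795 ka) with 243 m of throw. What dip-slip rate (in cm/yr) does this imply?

0.0729 cm/yr

dip-slip = throw / sin(dip) = 243 m / sin(24.8°) = 579.3 m
rate = 579.3 m / 795 ka = 0.000729 m/yr = 0.0729 cm/yr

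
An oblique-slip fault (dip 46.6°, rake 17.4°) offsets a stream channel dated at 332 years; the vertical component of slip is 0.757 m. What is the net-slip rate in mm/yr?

dip-slip = throw / sin(dip) = 0.757 / sin(46.6°) = 1.042 m
net slip = dip-slip / sin(rake) = 1.042 / sin(17.4°) = 3.484 m
rate = 3.484 m / 332 years = 0.0105 m/yr = 10.5 mm/yr

10.5 mm/yr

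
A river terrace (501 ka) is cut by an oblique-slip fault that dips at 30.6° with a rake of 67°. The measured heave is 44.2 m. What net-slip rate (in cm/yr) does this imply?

0.0111 cm/yr

dip-slip = heave / cos(dip) = 44.2 / cos(30.6°) = 51.35 m
net slip = dip-slip / sin(rake) = 51.35 / sin(67°) = 55.79 m
rate = 55.79 m / 501 ka = 0.000111 m/yr = 0.0111 cm/yr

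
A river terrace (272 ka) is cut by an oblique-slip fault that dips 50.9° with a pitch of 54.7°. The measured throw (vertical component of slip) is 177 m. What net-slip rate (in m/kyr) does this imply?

dip-slip = throw / sin(dip) = 177 / sin(50.9°) = 228.1 m
net slip = dip-slip / sin(rake) = 228.1 / sin(54.7°) = 279.5 m
rate = 279.5 m / 272 ka = 0.00103 m/yr = 1.03 m/kyr

1.03 m/kyr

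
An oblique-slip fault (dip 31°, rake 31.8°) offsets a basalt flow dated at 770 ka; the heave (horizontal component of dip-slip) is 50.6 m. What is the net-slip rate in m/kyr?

0.145 m/kyr

dip-slip = heave / cos(dip) = 50.6 / cos(31°) = 59.03 m
net slip = dip-slip / sin(rake) = 59.03 / sin(31.8°) = 112 m
rate = 112 m / 770 ka = 0.000145 m/yr = 0.145 m/kyr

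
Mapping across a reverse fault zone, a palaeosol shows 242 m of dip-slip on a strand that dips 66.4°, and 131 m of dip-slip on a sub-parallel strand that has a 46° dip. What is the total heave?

188 m

heave_A = 242 × cos(66.4°) = 96.88 m
heave_B = 131 × cos(46°) = 91 m
total = 96.88 + 91 = 188 m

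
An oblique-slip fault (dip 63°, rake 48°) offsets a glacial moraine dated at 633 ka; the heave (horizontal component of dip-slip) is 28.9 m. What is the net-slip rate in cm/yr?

0.0135 cm/yr

dip-slip = heave / cos(dip) = 28.9 / cos(63°) = 63.66 m
net slip = dip-slip / sin(rake) = 63.66 / sin(48°) = 85.66 m
rate = 85.66 m / 633 ka = 0.000135 m/yr = 0.0135 cm/yr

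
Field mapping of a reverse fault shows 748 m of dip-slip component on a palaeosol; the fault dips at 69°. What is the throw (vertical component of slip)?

698 m

throw = dip-slip × sin(dip) = 748 m × sin(69°) = 698 m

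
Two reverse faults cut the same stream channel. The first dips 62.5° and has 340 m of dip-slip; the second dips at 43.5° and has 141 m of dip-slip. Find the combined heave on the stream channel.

259 m

heave_A = 340 × cos(62.5°) = 157 m
heave_B = 141 × cos(43.5°) = 102.3 m
total = 157 + 102.3 = 259 m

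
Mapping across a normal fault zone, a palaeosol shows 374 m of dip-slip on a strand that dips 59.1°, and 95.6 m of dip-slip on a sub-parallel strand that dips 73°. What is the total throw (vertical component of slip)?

throw_A = 374 × sin(59.1°) = 320.9 m
throw_B = 95.6 × sin(73°) = 91.42 m
total = 320.9 + 91.42 = 412 m

412 m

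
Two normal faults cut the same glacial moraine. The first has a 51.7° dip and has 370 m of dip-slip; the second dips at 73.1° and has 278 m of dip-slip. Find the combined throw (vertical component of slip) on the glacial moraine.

throw_A = 370 × sin(51.7°) = 290.4 m
throw_B = 278 × sin(73.1°) = 266 m
total = 290.4 + 266 = 556 m

556 m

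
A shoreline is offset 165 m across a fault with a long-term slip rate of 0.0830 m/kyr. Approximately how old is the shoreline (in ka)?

1990 ka

age = offset / rate = 165 m / (0.0830 m/kyr) = 1.99e+06 yr = 1990 ka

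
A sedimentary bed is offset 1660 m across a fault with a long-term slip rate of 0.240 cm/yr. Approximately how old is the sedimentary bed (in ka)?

age = offset / rate = 1660 m / (0.240 cm/yr) = 692000 yr = 692 ka

692 ka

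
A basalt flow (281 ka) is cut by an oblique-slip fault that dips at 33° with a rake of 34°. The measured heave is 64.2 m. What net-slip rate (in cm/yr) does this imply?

0.0487 cm/yr

dip-slip = heave / cos(dip) = 64.2 / cos(33°) = 76.55 m
net slip = dip-slip / sin(rake) = 76.55 / sin(34°) = 136.9 m
rate = 136.9 m / 281 ka = 0.000487 m/yr = 0.0487 cm/yr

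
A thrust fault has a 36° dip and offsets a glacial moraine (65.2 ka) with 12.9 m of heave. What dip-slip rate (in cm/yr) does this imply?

dip-slip = heave / cos(dip) = 12.9 m / cos(36°) = 15.95 m
rate = 15.95 m / 65.2 ka = 0.000245 m/yr = 0.0245 cm/yr

0.0245 cm/yr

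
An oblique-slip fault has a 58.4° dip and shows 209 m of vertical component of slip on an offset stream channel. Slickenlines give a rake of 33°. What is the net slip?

dip-slip = throw / sin(dip) = 209 / sin(58.4°) = 245.4 m
net slip = dip-slip / sin(rake) = 245.4 / sin(33°) = 451 m

451 m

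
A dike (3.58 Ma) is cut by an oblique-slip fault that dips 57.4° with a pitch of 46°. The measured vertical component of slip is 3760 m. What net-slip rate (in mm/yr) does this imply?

dip-slip = throw / sin(dip) = 3760 / sin(57.4°) = 4463 m
net slip = dip-slip / sin(rake) = 4463 / sin(46°) = 6205 m
rate = 6205 m / 3.58 Ma = 0.00173 m/yr = 1.73 mm/yr

1.73 mm/yr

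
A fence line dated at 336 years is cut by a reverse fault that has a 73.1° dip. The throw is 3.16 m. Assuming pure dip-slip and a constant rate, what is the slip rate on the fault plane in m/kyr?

dip-slip = throw / sin(dip) = 3.16 m / sin(73.1°) = 3.303 m
rate = 3.303 m / 336 years = 0.00983 m/yr = 9.83 m/kyr

9.83 m/kyr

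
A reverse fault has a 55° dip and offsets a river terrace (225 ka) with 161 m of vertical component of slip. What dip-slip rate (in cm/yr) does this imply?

dip-slip = throw / sin(dip) = 161 m / sin(55°) = 196.5 m
rate = 196.5 m / 225 ka = 0.000874 m/yr = 0.0874 cm/yr

0.0874 cm/yr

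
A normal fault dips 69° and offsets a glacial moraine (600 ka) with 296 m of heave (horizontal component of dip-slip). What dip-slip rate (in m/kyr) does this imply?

1.38 m/kyr

dip-slip = heave / cos(dip) = 296 m / cos(69°) = 826 m
rate = 826 m / 600 ka = 0.00138 m/yr = 1.38 m/kyr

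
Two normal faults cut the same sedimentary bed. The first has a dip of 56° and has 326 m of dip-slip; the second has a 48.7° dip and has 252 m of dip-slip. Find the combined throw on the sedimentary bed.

460 m

throw_A = 326 × sin(56°) = 270.3 m
throw_B = 252 × sin(48.7°) = 189.3 m
total = 270.3 + 189.3 = 460 m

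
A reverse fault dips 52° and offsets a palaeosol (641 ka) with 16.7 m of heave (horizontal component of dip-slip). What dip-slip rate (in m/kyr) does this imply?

dip-slip = heave / cos(dip) = 16.7 m / cos(52°) = 27.13 m
rate = 27.13 m / 641 ka = 0.0000423 m/yr = 0.0423 m/kyr

0.0423 m/kyr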